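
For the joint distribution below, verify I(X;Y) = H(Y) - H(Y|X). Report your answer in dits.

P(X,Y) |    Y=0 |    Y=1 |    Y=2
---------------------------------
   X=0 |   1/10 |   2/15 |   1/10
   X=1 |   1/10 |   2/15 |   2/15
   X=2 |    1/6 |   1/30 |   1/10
I(X;Y) = 0.0224 dits

Mutual information has multiple equivalent forms:
- I(X;Y) = H(X) - H(X|Y)
- I(X;Y) = H(Y) - H(Y|X)
- I(X;Y) = H(X) + H(Y) - H(X,Y)

Computing all quantities:
H(X) = 0.4757, H(Y) = 0.4757, H(X,Y) = 0.9290
H(X|Y) = 0.4533, H(Y|X) = 0.4533

Verification:
H(X) - H(X|Y) = 0.4757 - 0.4533 = 0.0224
H(Y) - H(Y|X) = 0.4757 - 0.4533 = 0.0224
H(X) + H(Y) - H(X,Y) = 0.4757 + 0.4757 - 0.9290 = 0.0224

All forms give I(X;Y) = 0.0224 dits. ✓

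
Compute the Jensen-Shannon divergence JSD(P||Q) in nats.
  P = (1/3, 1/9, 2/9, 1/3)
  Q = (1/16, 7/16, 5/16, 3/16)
0.1170 nats

Jensen-Shannon divergence is:
JSD(P||Q) = 0.5 × D_KL(P||M) + 0.5 × D_KL(Q||M)
where M = 0.5 × (P + Q) is the mixture distribution.

M = 0.5 × (1/3, 1/9, 2/9, 1/3) + 0.5 × (1/16, 7/16, 5/16, 3/16) = (0.197917, 0.274306, 0.267361, 0.260417)

D_KL(P||M) = 0.1145 nats
D_KL(Q||M) = 0.1194 nats

JSD(P||Q) = 0.5 × 0.1145 + 0.5 × 0.1194 = 0.1170 nats

Unlike KL divergence, JSD is symmetric and bounded: 0 ≤ JSD ≤ log(2).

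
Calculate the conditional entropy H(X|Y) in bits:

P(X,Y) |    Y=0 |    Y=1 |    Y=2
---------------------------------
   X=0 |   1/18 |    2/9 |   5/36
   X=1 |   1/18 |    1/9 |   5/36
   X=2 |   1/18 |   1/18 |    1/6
1.5023 bits

Using the chain rule: H(X|Y) = H(X,Y) - H(Y)

First, compute H(X,Y) = 2.9830 bits

Marginal P(Y) = (1/6, 7/18, 4/9)
H(Y) = 1.4807 bits

H(X|Y) = H(X,Y) - H(Y) = 2.9830 - 1.4807 = 1.5023 bits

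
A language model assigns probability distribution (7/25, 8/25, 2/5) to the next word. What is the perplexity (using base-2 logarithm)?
2.9670

Perplexity is 2^H (or exp(H) for natural log).

First, H = -Σ p log p = 1.5690 bits
Perplexity = 2^1.5690 = 2.9670

Interpretation: The model's uncertainty is equivalent to choosing uniformly among 3.0 options.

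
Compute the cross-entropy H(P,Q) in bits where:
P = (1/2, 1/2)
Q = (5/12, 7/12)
1.0203 bits

Cross-entropy: H(P,Q) = -Σ p(x) log q(x)

Alternatively: H(P,Q) = H(P) + D_KL(P||Q)
H(P) = 1.0000 bits
D_KL(P||Q) = 0.0203 bits

H(P,Q) = 1.0000 + 0.0203 = 1.0203 bits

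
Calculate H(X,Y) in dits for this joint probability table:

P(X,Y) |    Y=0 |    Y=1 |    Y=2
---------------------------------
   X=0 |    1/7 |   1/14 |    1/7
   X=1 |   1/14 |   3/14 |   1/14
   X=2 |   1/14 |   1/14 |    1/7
0.9149 dits

Joint entropy is H(X,Y) = -Σ_{x,y} p(x,y) log p(x,y).

Summing over all non-zero entries:
H(X,Y) = -[1/7·log_10(1/7) + 1/14·log_10(1/14) + 1/7·log_10(1/7) + 1/14·log_10(1/14) + 3/14·log_10(3/14) + 1/14·log_10(1/14) + 1/14·log_10(1/14) + 1/14·log_10(1/14) + 1/7·log_10(1/7)]
H(X,Y) = 0.9149 dits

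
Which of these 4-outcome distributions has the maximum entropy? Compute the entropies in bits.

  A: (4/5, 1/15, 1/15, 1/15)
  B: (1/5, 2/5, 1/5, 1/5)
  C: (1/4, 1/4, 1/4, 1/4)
C

For a discrete distribution over n outcomes, entropy is maximized by the uniform distribution.

Computing entropies:
H(A) = 1.0389 bits
H(B) = 1.9219 bits
H(C) = 2.0000 bits

The uniform distribution (where all probabilities equal 1/4) achieves the maximum entropy of log_2(4) = 2.0000 bits.

Distribution C has the highest entropy.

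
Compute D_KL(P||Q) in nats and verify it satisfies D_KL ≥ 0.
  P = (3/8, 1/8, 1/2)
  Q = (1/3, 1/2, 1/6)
0.4202 nats

KL divergence satisfies the Gibbs inequality: D_KL(P||Q) ≥ 0 for all distributions P, Q.

D_KL(P||Q) = Σ p(x) log(p(x)/q(x))
Term by term:
  x=0: 3/8 × log_e[(3/8)/(1/3)] = 0.0442
  x=1: 1/8 × log_e[(1/8)/(1/2)] = -0.1733
  x=2: 1/2 × log_e[(1/2)/(1/6)] = 0.5493
D_KL(P||Q) = 0.4202 nats

D_KL(P||Q) = 0.4202 ≥ 0 ✓

This non-negativity is a fundamental property: relative entropy cannot be negative because it measures how different Q is from P.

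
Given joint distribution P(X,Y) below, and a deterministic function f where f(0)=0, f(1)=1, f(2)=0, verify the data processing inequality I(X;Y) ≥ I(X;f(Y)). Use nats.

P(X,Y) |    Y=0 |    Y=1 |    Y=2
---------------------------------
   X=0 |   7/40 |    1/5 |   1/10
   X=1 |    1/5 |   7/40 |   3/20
I(X;Y) = 0.0055, I(X;f(Y)) = 0.0041, inequality holds: 0.0055 ≥ 0.0041

Data Processing Inequality: For any Markov chain X → Y → Z, we have I(X;Y) ≥ I(X;Z).

Here Z = f(Y) is a deterministic function of Y, forming X → Y → Z.

Original I(X;Y) = 0.0055 nats

After applying f:
P(X,Z) where Z=f(Y):
- P(X,Z=0) = P(X,Y=0) + P(X,Y=2)
- P(X,Z=1) = P(X,Y=1)

I(X;Z) = I(X;f(Y)) = 0.0041 nats

Verification: 0.0055 ≥ 0.0041 ✓

Information cannot be created by processing; the function f can only lose information about X.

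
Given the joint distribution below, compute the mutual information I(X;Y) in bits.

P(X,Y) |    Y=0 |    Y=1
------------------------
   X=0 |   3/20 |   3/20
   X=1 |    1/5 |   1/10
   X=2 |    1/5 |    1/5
0.0173 bits

Mutual information: I(X;Y) = H(X) + H(Y) - H(X,Y)

Marginals:
P(X) = (3/10, 3/10, 2/5), H(X) = 1.5710 bits
P(Y) = (11/20, 9/20), H(Y) = 0.9928 bits

Joint entropy: H(X,Y) = 2.5464 bits

I(X;Y) = 1.5710 + 0.9928 - 2.5464 = 0.0173 bits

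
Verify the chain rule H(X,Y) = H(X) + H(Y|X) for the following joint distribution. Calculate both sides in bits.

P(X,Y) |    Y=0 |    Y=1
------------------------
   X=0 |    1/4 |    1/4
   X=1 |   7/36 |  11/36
H(X,Y) = 1.9820, H(X) = 1.0000, H(Y|X) = 0.9820 (all in bits)

Chain rule: H(X,Y) = H(X) + H(Y|X)

Left side — joint entropy directly:
H(X,Y) = -Σ p(x,y) log p(x,y) = 1.9820 bits

Right side — compute H(Y|X) from the conditional distributions:
P(X) = (1/2, 1/2), so H(X) = 1.0000 bits
H(Y|X) = Σ_x P(X=x) · H(Y|X=x):
  P(Y|X=0) = (1/2, 1/2), H(Y|X=0) = 1.0000, weight P(X=0) = 1/2
  P(Y|X=1) = (7/18, 11/18), H(Y|X=1) = 0.9641, weight P(X=1) = 1/2
H(Y|X) = 0.9820 bits

H(X) + H(Y|X) = 1.0000 + 0.9820 = 1.9820 bits

Both sides equal 1.9820 bits. ✓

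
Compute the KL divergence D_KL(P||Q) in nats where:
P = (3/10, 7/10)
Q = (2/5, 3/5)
0.0216 nats

KL divergence: D_KL(P||Q) = Σ p(x) log(p(x)/q(x))

Computing term by term:
  x=0: 3/10 × log_e[(3/10)/(2/5)] = 3/10 × -0.2877 = -0.0863
  x=1: 7/10 × log_e[(7/10)/(3/5)] = 7/10 × 0.1542 = 0.1079

D_KL(P||Q) = 0.0216 nats

Note: KL divergence is always non-negative and equals 0 iff P = Q.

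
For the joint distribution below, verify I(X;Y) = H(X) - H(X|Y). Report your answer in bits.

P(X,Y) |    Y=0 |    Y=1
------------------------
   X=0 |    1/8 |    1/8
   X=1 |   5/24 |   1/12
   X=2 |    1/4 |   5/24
I(X;Y) = 0.0225 bits

Mutual information has multiple equivalent forms:
- I(X;Y) = H(X) - H(X|Y)
- I(X;Y) = H(Y) - H(Y|X)
- I(X;Y) = H(X) + H(Y) - H(X,Y)

Computing all quantities:
H(X) = 1.5343, H(Y) = 0.9799, H(X,Y) = 2.4917
H(X|Y) = 1.5118, H(Y|X) = 0.9573

Verification:
H(X) - H(X|Y) = 1.5343 - 1.5118 = 0.0225
H(Y) - H(Y|X) = 0.9799 - 0.9573 = 0.0225
H(X) + H(Y) - H(X,Y) = 1.5343 + 0.9799 - 2.4917 = 0.0225

All forms give I(X;Y) = 0.0225 bits. ✓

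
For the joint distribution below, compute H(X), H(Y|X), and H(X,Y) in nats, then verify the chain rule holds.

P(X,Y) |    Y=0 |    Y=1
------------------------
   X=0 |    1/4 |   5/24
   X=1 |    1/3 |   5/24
H(X,Y) = 1.3664, H(X) = 0.6897, H(Y|X) = 0.6767 (all in nats)

Chain rule: H(X,Y) = H(X) + H(Y|X)

Left side — joint entropy directly:
H(X,Y) = -Σ p(x,y) log p(x,y) = 1.3664 nats

Right side — compute H(Y|X) from the conditional distributions:
P(X) = (11/24, 13/24), so H(X) = 0.6897 nats
H(Y|X) = Σ_x P(X=x) · H(Y|X=x):
  P(Y|X=0) = (6/11, 5/11), H(Y|X=0) = 0.6890, weight P(X=0) = 11/24
  P(Y|X=1) = (8/13, 5/13), H(Y|X=1) = 0.6663, weight P(X=1) = 13/24
H(Y|X) = 0.6767 nats

H(X) + H(Y|X) = 0.6897 + 0.6767 = 1.3664 nats

Both sides equal 1.3664 nats. ✓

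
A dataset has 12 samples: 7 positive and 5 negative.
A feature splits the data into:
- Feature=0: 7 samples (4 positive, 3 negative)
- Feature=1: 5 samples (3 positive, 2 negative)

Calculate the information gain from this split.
0.0006 bits

Information Gain = H(Y) - H(Y|Feature)

Before split:
P(positive) = 7/12 = 0.5833
H(Y) = 0.9799 bits

After split:
Feature=0: H = 0.9852 bits (weight = 7/12)
Feature=1: H = 0.9710 bits (weight = 5/12)
H(Y|Feature) = (7/12)×0.9852 + (5/12)×0.9710 = 0.9793 bits

Information Gain = 0.9799 - 0.9793 = 0.0006 bits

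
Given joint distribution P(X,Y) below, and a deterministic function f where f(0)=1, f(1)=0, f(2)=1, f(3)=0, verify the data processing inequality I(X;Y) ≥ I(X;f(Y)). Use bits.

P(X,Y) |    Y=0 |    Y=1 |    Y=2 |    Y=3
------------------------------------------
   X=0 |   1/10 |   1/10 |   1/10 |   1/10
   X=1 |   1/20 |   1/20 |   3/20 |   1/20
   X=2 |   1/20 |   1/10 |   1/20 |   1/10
I(X;Y) = 0.0722, I(X;f(Y)) = 0.0490, inequality holds: 0.0722 ≥ 0.0490

Data Processing Inequality: For any Markov chain X → Y → Z, we have I(X;Y) ≥ I(X;Z).

Here Z = f(Y) is a deterministic function of Y, forming X → Y → Z.

Original I(X;Y) = 0.0722 bits

After applying f:
P(X,Z) where Z=f(Y):
- P(X,Z=0) = P(X,Y=1) + P(X,Y=3)
- P(X,Z=1) = P(X,Y=0) + P(X,Y=2)

I(X;Z) = I(X;f(Y)) = 0.0490 bits

Verification: 0.0722 ≥ 0.0490 ✓

Information cannot be created by processing; the function f can only lose information about X.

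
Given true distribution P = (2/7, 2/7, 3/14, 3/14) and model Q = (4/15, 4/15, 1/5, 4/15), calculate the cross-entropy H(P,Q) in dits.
0.6008 dits

Cross-entropy: H(P,Q) = -Σ p(x) log q(x)

Alternatively: H(P,Q) = H(P) + D_KL(P||Q)
H(P) = 0.5976 dits
D_KL(P||Q) = 0.0032 dits

H(P,Q) = 0.5976 + 0.0032 = 0.6008 dits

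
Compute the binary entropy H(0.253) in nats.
0.5656 nats

The binary entropy function is:
H(p) = -p log(p) - (1-p) log(1-p)

H(0.253) = -0.253 × log_e(0.253) - 0.747 × log_e(0.747)
H(0.253) = 0.5656 nats

Note: Binary entropy is maximized at p=0.5 (H=1 bit) and minimized at p=0 or p=1 (H=0).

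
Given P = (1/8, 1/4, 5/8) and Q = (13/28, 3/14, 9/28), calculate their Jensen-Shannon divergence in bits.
0.1117 bits

Jensen-Shannon divergence is:
JSD(P||Q) = 0.5 × D_KL(P||M) + 0.5 × D_KL(Q||M)
where M = 0.5 × (P + Q) is the mixture distribution.

M = 0.5 × (1/8, 1/4, 5/8) + 0.5 × (13/28, 3/14, 9/28) = (0.294643, 0.232143, 0.473214)

D_KL(P||M) = 0.1230 bits
D_KL(Q||M) = 0.1005 bits

JSD(P||Q) = 0.5 × 0.1230 + 0.5 × 0.1005 = 0.1117 bits

Unlike KL divergence, JSD is symmetric and bounded: 0 ≤ JSD ≤ log(2).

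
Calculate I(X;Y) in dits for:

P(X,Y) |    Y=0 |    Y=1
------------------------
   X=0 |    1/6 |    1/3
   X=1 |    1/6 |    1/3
0.0000 dits

Mutual information: I(X;Y) = H(X) + H(Y) - H(X,Y)

Marginals:
P(X) = (1/2, 1/2), H(X) = 0.3010 dits
P(Y) = (1/3, 2/3), H(Y) = 0.2764 dits

Joint entropy: H(X,Y) = 0.5775 dits

I(X;Y) = 0.3010 + 0.2764 - 0.5775 = 0.0000 dits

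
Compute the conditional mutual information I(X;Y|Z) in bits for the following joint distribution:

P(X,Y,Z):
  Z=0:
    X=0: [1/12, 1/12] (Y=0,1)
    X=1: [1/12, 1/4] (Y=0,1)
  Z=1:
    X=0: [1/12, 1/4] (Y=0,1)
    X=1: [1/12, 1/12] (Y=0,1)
0.0441 bits

Conditional mutual information: I(X;Y|Z) = H(X|Z) + H(Y|Z) - H(X,Y|Z)

H(Z) = 1.0000
H(X,Z) = 1.9183 → H(X|Z) = 0.9183
H(Y,Z) = 1.9183 → H(Y|Z) = 0.9183
H(X,Y,Z) = 2.7925 → H(X,Y|Z) = 1.7925

I(X;Y|Z) = 0.9183 + 0.9183 - 1.7925 = 0.0441 bits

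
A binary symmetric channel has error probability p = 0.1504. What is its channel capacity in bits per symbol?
0.3892 bits

For a binary symmetric channel (BSC) with error probability p:
Capacity C = 1 - H(p) bits per symbol

where H(p) = -p log₂(p) - (1-p) log₂(1-p) is the binary entropy function.

H(0.1504) = 0.6108 bits
C = 1 - 0.6108 = 0.3892 bits per symbol

This means we can reliably transmit up to 0.3892 bits of information per channel use.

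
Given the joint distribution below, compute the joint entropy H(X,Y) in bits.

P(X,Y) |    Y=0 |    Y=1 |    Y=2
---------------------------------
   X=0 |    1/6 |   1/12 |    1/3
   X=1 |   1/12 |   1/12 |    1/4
2.3554 bits

Joint entropy is H(X,Y) = -Σ_{x,y} p(x,y) log p(x,y).

Summing over all non-zero entries:
H(X,Y) = -[1/6·log_2(1/6) + 1/12·log_2(1/12) + 1/3·log_2(1/3) + 1/12·log_2(1/12) + 1/12·log_2(1/12) + 1/4·log_2(1/4)]
H(X,Y) = 2.3554 bits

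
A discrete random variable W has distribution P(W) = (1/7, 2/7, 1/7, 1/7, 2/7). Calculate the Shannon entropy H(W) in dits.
0.6731 dits

Shannon entropy is H(X) = -Σ p(x) log p(x).

For P = (1/7, 2/7, 1/7, 1/7, 2/7):
H = -1/7 × log_10(1/7) -2/7 × log_10(2/7) -1/7 × log_10(1/7) -1/7 × log_10(1/7) -2/7 × log_10(2/7)
H = 0.6731 dits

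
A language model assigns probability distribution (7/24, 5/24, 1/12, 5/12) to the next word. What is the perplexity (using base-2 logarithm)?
3.5185

Perplexity is 2^H (or exp(H) for natural log).

First, H = -Σ p log p = 1.8149 bits
Perplexity = 2^1.8149 = 3.5185

Interpretation: The model's uncertainty is equivalent to choosing uniformly among 3.5 options.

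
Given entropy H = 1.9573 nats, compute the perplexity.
7.0802

Perplexity is e^H (or exp(H) for natural log).

H = 1.9573 nats
Perplexity = e^1.9573 = 7.0802

Interpretation: The model's uncertainty is equivalent to choosing uniformly among 7.1 options.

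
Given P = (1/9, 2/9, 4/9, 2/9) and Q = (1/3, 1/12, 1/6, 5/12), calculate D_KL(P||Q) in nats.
0.3921 nats

KL divergence: D_KL(P||Q) = Σ p(x) log(p(x)/q(x))

Computing term by term:
  x=0: 1/9 × log_e[(1/9)/(1/3)] = 1/9 × -1.0986 = -0.1221
  x=1: 2/9 × log_e[(2/9)/(1/12)] = 2/9 × 0.9808 = 0.2180
  x=2: 4/9 × log_e[(4/9)/(1/6)] = 4/9 × 0.9808 = 0.4359
  x=3: 2/9 × log_e[(2/9)/(5/12)] = 2/9 × -0.6286 = -0.1397

D_KL(P||Q) = 0.3921 nats

Note: KL divergence is always non-negative and equals 0 iff P = Q.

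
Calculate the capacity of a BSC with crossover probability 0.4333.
0.0129 bits

For a binary symmetric channel (BSC) with error probability p:
Capacity C = 1 - H(p) bits per symbol

where H(p) = -p log₂(p) - (1-p) log₂(1-p) is the binary entropy function.

H(0.4333) = 0.9871 bits
C = 1 - 0.9871 = 0.0129 bits per symbol

This means we can reliably transmit up to 0.0129 bits of information per channel use.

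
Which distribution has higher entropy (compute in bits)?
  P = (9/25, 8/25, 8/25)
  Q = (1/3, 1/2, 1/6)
P

Computing entropies in bits:
H(P) = 1.5827
H(Q) = 1.4591

Distribution P has higher entropy.

Intuition: The distribution closer to uniform (more spread out) has higher entropy.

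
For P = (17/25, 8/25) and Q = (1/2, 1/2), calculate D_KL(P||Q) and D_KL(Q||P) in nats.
D_KL(P||Q) = 0.0663, D_KL(Q||P) = 0.0694

KL divergence is not symmetric: D_KL(P||Q) ≠ D_KL(Q||P) in general.

D_KL(P||Q) = 0.0663 nats
D_KL(Q||P) = 0.0694 nats

No, they are not equal!

This asymmetry is why KL divergence is not a true distance metric.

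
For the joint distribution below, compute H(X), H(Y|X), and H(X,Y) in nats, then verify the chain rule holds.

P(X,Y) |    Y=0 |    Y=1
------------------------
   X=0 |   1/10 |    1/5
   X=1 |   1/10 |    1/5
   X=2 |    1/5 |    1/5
H(X,Y) = 1.7481, H(X) = 1.0889, H(Y|X) = 0.6592 (all in nats)

Chain rule: H(X,Y) = H(X) + H(Y|X)

Left side — joint entropy directly:
H(X,Y) = -Σ p(x,y) log p(x,y) = 1.7481 nats

Right side — compute H(Y|X) from the conditional distributions:
P(X) = (3/10, 3/10, 2/5), so H(X) = 1.0889 nats
H(Y|X) = Σ_x P(X=x) · H(Y|X=x):
  P(Y|X=0) = (1/3, 2/3), H(Y|X=0) = 0.6365, weight P(X=0) = 3/10
  P(Y|X=1) = (1/3, 2/3), H(Y|X=1) = 0.6365, weight P(X=1) = 3/10
  P(Y|X=2) = (1/2, 1/2), H(Y|X=2) = 0.6931, weight P(X=2) = 2/5
H(Y|X) = 0.6592 nats

H(X) + H(Y|X) = 1.0889 + 0.6592 = 1.7481 nats

Both sides equal 1.7481 nats. ✓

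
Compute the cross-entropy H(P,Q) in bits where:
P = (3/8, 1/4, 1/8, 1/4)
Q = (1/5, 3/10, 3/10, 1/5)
2.1026 bits

Cross-entropy: H(P,Q) = -Σ p(x) log q(x)

Alternatively: H(P,Q) = H(P) + D_KL(P||Q)
H(P) = 1.9056 bits
D_KL(P||Q) = 0.1969 bits

H(P,Q) = 1.9056 + 0.1969 = 2.1026 bits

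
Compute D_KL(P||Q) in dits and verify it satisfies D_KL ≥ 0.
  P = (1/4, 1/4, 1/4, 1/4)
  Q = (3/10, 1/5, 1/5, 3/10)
0.0089 dits

KL divergence satisfies the Gibbs inequality: D_KL(P||Q) ≥ 0 for all distributions P, Q.

D_KL(P||Q) = Σ p(x) log(p(x)/q(x))
Term by term:
  x=0: 1/4 × log_10[(1/4)/(3/10)] = -0.0198
  x=1: 1/4 × log_10[(1/4)/(1/5)] = 0.0242
  x=2: 1/4 × log_10[(1/4)/(1/5)] = 0.0242
  x=3: 1/4 × log_10[(1/4)/(3/10)] = -0.0198
D_KL(P||Q) = 0.0089 dits

D_KL(P||Q) = 0.0089 ≥ 0 ✓

This non-negativity is a fundamental property: relative entropy cannot be negative because it measures how different Q is from P.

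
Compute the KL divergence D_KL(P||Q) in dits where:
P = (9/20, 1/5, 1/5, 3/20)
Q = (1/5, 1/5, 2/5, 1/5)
0.0795 dits

KL divergence: D_KL(P||Q) = Σ p(x) log(p(x)/q(x))

Computing term by term:
  x=0: 9/20 × log_10[(9/20)/(1/5)] = 9/20 × 0.3522 = 0.1585
  x=1: 1/5 × log_10[(1/5)/(1/5)] = 1/5 × 0.0000 = 0.0000
  x=2: 1/5 × log_10[(1/5)/(2/5)] = 1/5 × -0.3010 = -0.0602
  x=3: 3/20 × log_10[(3/20)/(1/5)] = 3/20 × -0.1249 = -0.0187

D_KL(P||Q) = 0.0795 dits

Note: KL divergence is always non-negative and equals 0 iff P = Q.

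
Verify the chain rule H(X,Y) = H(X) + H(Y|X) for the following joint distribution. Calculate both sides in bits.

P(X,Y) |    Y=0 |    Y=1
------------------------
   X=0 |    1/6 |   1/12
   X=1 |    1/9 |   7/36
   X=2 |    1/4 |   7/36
H(X,Y) = 2.5006, H(X) = 1.5426, H(Y|X) = 0.9579 (all in bits)

Chain rule: H(X,Y) = H(X) + H(Y|X)

Left side — joint entropy directly:
H(X,Y) = -Σ p(x,y) log p(x,y) = 2.5006 bits

Right side — compute H(Y|X) from the conditional distributions:
P(X) = (1/4, 11/36, 4/9), so H(X) = 1.5426 bits
H(Y|X) = Σ_x P(X=x) · H(Y|X=x):
  P(Y|X=0) = (2/3, 1/3), H(Y|X=0) = 0.9183, weight P(X=0) = 1/4
  P(Y|X=1) = (4/11, 7/11), H(Y|X=1) = 0.9457, weight P(X=1) = 11/36
  P(Y|X=2) = (9/16, 7/16), H(Y|X=2) = 0.9887, weight P(X=2) = 4/9
H(Y|X) = 0.9579 bits

H(X) + H(Y|X) = 1.5426 + 0.9579 = 2.5006 bits

Both sides equal 2.5006 bits. ✓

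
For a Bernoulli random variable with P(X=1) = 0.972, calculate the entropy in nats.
0.1277 nats

The binary entropy function is:
H(p) = -p log(p) - (1-p) log(1-p)

H(0.972) = -0.972 × log_e(0.972) - 0.028 × log_e(0.028)
H(0.972) = 0.1277 nats

Note: Binary entropy is maximized at p=0.5 (H=1 bit) and minimized at p=0 or p=1 (H=0).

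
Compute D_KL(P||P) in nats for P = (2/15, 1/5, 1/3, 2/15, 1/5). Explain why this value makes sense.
0.0000 nats

KL divergence satisfies the Gibbs inequality: D_KL(P||Q) ≥ 0 for all distributions P, Q.

D_KL(P||Q) = Σ p(x) log(p(x)/q(x))
Each term is p(x) × log_e(p(x)/p(x)) = p(x) × log_e(1) = 0, so the sum is 0.
D_KL(P||Q) = 0.0000 nats

When P = Q, the KL divergence is exactly 0, as there is no 'divergence' between identical distributions.

This non-negativity is a fundamental property: relative entropy cannot be negative because it measures how different Q is from P.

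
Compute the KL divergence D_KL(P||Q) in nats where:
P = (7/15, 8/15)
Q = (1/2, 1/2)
0.0022 nats

KL divergence: D_KL(P||Q) = Σ p(x) log(p(x)/q(x))

Computing term by term:
  x=0: 7/15 × log_e[(7/15)/(1/2)] = 7/15 × -0.0690 = -0.0322
  x=1: 8/15 × log_e[(8/15)/(1/2)] = 8/15 × 0.0645 = 0.0344

D_KL(P||Q) = 0.0022 nats

Note: KL divergence is always non-negative and equals 0 iff P = Q.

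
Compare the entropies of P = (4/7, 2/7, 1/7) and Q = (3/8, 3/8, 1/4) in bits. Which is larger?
Q

Computing entropies in bits:
H(P) = 1.3788
H(Q) = 1.5613

Distribution Q has higher entropy.

Intuition: The distribution closer to uniform (more spread out) has higher entropy.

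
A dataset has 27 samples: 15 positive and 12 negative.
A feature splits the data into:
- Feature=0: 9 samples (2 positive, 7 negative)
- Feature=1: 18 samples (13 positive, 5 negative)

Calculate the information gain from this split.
0.1681 bits

Information Gain = H(Y) - H(Y|Feature)

Before split:
P(positive) = 15/27 = 0.5556
H(Y) = 0.9911 bits

After split:
Feature=0: H = 0.7642 bits (weight = 9/27)
Feature=1: H = 0.8524 bits (weight = 18/27)
H(Y|Feature) = (9/27)×0.7642 + (18/27)×0.8524 = 0.8230 bits

Information Gain = 0.9911 - 0.8230 = 0.1681 bits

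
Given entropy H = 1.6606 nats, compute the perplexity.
5.2625

Perplexity is e^H (or exp(H) for natural log).

H = 1.6606 nats
Perplexity = e^1.6606 = 5.2625

Interpretation: The model's uncertainty is equivalent to choosing uniformly among 5.3 options.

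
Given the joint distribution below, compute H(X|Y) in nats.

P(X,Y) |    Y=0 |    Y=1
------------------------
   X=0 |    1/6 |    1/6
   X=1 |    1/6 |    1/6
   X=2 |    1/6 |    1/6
1.0986 nats

Using the chain rule: H(X|Y) = H(X,Y) - H(Y)

First, compute H(X,Y) = 1.7918 nats

Marginal P(Y) = (1/2, 1/2)
H(Y) = 0.6931 nats

H(X|Y) = H(X,Y) - H(Y) = 1.7918 - 0.6931 = 1.0986 nats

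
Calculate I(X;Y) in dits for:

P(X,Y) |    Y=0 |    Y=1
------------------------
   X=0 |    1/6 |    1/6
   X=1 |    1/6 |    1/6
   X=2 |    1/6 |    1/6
0.0000 dits

Mutual information: I(X;Y) = H(X) + H(Y) - H(X,Y)

Marginals:
P(X) = (1/3, 1/3, 1/3), H(X) = 0.4771 dits
P(Y) = (1/2, 1/2), H(Y) = 0.3010 dits

Joint entropy: H(X,Y) = 0.7782 dits

I(X;Y) = 0.4771 + 0.3010 - 0.7782 = 0.0000 dits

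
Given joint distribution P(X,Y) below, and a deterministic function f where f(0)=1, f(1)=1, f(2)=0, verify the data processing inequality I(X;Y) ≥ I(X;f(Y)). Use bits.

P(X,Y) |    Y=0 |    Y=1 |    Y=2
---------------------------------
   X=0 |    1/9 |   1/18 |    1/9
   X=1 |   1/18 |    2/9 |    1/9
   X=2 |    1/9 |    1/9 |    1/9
I(X;Y) = 0.0843, I(X;f(Y)) = 0.0068, inequality holds: 0.0843 ≥ 0.0068

Data Processing Inequality: For any Markov chain X → Y → Z, we have I(X;Y) ≥ I(X;Z).

Here Z = f(Y) is a deterministic function of Y, forming X → Y → Z.

Original I(X;Y) = 0.0843 bits

After applying f:
P(X,Z) where Z=f(Y):
- P(X,Z=0) = P(X,Y=2)
- P(X,Z=1) = P(X,Y=0) + P(X,Y=1)

I(X;Z) = I(X;f(Y)) = 0.0068 bits

Verification: 0.0843 ≥ 0.0068 ✓

Information cannot be created by processing; the function f can only lose information about X.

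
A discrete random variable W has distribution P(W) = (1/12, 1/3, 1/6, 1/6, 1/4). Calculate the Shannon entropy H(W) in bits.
2.1887 bits

Shannon entropy is H(X) = -Σ p(x) log p(x).

For P = (1/12, 1/3, 1/6, 1/6, 1/4):
H = -1/12 × log_2(1/12) -1/3 × log_2(1/3) -1/6 × log_2(1/6) -1/6 × log_2(1/6) -1/4 × log_2(1/4)
H = 2.1887 bits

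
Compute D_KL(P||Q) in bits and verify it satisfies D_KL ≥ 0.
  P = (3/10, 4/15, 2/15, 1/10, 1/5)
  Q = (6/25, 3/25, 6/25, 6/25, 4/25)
0.2288 bits

KL divergence satisfies the Gibbs inequality: D_KL(P||Q) ≥ 0 for all distributions P, Q.

D_KL(P||Q) = Σ p(x) log(p(x)/q(x))
Term by term:
  x=0: 3/10 × log_2[(3/10)/(6/25)] = 0.0966
  x=1: 4/15 × log_2[(4/15)/(3/25)] = 0.3072
  x=2: 2/15 × log_2[(2/15)/(6/25)] = -0.1131
  x=3: 1/10 × log_2[(1/10)/(6/25)] = -0.1263
  x=4: 1/5 × log_2[(1/5)/(4/25)] = 0.0644
D_KL(P||Q) = 0.2288 bits

D_KL(P||Q) = 0.2288 ≥ 0 ✓

This non-negativity is a fundamental property: relative entropy cannot be negative because it measures how different Q is from P.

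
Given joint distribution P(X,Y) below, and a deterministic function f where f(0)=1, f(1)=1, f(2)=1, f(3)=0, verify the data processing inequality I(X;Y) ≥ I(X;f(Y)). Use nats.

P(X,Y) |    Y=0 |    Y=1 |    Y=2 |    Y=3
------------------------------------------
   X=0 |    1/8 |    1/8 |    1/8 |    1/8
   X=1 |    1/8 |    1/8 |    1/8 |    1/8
I(X;Y) = 0.0000, I(X;f(Y)) = 0.0000, inequality holds: 0.0000 ≥ 0.0000

Data Processing Inequality: For any Markov chain X → Y → Z, we have I(X;Y) ≥ I(X;Z).

Here Z = f(Y) is a deterministic function of Y, forming X → Y → Z.

Original I(X;Y) = 0.0000 nats

After applying f:
P(X,Z) where Z=f(Y):
- P(X,Z=0) = P(X,Y=3)
- P(X,Z=1) = P(X,Y=0) + P(X,Y=1) + P(X,Y=2)

I(X;Z) = I(X;f(Y)) = 0.0000 nats

Verification: 0.0000 ≥ 0.0000 ✓

Information cannot be created by processing; the function f can only lose information about X.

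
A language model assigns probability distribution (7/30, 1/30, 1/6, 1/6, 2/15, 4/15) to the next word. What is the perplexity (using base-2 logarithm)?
5.3192

Perplexity is 2^H (or exp(H) for natural log).

First, H = -Σ p log p = 2.4112 bits
Perplexity = 2^2.4112 = 5.3192

Interpretation: The model's uncertainty is equivalent to choosing uniformly among 5.3 options.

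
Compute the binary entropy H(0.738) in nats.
0.5751 nats

The binary entropy function is:
H(p) = -p log(p) - (1-p) log(1-p)

H(0.738) = -0.738 × log_e(0.738) - 0.262 × log_e(0.262)
H(0.738) = 0.5751 nats

Note: Binary entropy is maximized at p=0.5 (H=1 bit) and minimized at p=0 or p=1 (H=0).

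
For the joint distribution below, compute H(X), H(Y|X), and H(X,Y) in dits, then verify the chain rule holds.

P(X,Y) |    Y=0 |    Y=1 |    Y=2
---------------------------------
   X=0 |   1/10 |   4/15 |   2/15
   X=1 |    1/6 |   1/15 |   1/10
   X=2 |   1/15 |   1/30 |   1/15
H(X,Y) = 0.8839, H(X) = 0.4392, H(Y|X) = 0.4447 (all in dits)

Chain rule: H(X,Y) = H(X) + H(Y|X)

Left side — joint entropy directly:
H(X,Y) = -Σ p(x,y) log p(x,y) = 0.8839 dits

Right side — compute H(Y|X) from the conditional distributions:
P(X) = (1/2, 1/3, 1/6), so H(X) = 0.4392 dits
H(Y|X) = Σ_x P(X=x) · H(Y|X=x):
  P(Y|X=0) = (1/5, 8/15, 4/15), H(Y|X=0) = 0.4385, weight P(X=0) = 1/2
  P(Y|X=1) = (1/2, 1/5, 3/10), H(Y|X=1) = 0.4472, weight P(X=1) = 1/3
  P(Y|X=2) = (2/5, 1/5, 2/5), H(Y|X=2) = 0.4581, weight P(X=2) = 1/6
H(Y|X) = 0.4447 dits

H(X) + H(Y|X) = 0.4392 + 0.4447 = 0.8839 dits

Both sides equal 0.8839 dits. ✓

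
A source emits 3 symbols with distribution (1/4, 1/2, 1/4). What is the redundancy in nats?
0.0589 nats

Redundancy measures how far a source is from maximum entropy:
R = H_max - H(X)

Maximum entropy for 3 symbols: H_max = log_e(3) = 1.0986 nats
Actual entropy: H(X) = 1.0397 nats
Redundancy: R = 1.0986 - 1.0397 = 0.0589 nats

This redundancy represents potential for compression: the source could be compressed by 0.0589 nats per symbol.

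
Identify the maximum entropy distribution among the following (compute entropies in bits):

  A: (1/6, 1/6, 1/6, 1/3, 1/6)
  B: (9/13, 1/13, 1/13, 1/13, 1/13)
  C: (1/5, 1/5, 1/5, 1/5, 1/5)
C

For a discrete distribution over n outcomes, entropy is maximized by the uniform distribution.

Computing entropies:
H(A) = 2.2516 bits
H(B) = 1.5059 bits
H(C) = 2.3219 bits

The uniform distribution (where all probabilities equal 1/5) achieves the maximum entropy of log_2(5) = 2.3219 bits.

Distribution C has the highest entropy.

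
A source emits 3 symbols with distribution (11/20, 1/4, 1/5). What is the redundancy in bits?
0.1462 bits

Redundancy measures how far a source is from maximum entropy:
R = H_max - H(X)

Maximum entropy for 3 symbols: H_max = log_2(3) = 1.5850 bits
Actual entropy: H(X) = 1.4388 bits
Redundancy: R = 1.5850 - 1.4388 = 0.1462 bits

This redundancy represents potential for compression: the source could be compressed by 0.1462 bits per symbol.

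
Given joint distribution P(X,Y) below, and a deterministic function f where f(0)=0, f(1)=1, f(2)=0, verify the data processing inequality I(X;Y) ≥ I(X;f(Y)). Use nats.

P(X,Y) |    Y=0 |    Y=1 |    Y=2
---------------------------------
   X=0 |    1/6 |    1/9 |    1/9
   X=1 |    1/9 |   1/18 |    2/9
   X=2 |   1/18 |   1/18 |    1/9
I(X;Y) = 0.0385, I(X;f(Y)) = 0.0126, inequality holds: 0.0385 ≥ 0.0126

Data Processing Inequality: For any Markov chain X → Y → Z, we have I(X;Y) ≥ I(X;Z).

Here Z = f(Y) is a deterministic function of Y, forming X → Y → Z.

Original I(X;Y) = 0.0385 nats

After applying f:
P(X,Z) where Z=f(Y):
- P(X,Z=0) = P(X,Y=0) + P(X,Y=2)
- P(X,Z=1) = P(X,Y=1)

I(X;Z) = I(X;f(Y)) = 0.0126 nats

Verification: 0.0385 ≥ 0.0126 ✓

Information cannot be created by processing; the function f can only lose information about X.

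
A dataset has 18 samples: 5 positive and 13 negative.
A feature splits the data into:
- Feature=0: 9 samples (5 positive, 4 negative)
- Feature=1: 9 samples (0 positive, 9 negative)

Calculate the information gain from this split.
0.3569 bits

Information Gain = H(Y) - H(Y|Feature)

Before split:
P(positive) = 5/18 = 0.2778
H(Y) = 0.8524 bits

After split:
Feature=0: H = 0.9911 bits (weight = 9/18)
Feature=1: H = 0.0000 bits (weight = 9/18)
H(Y|Feature) = (9/18)×0.9911 + (9/18)×0.0000 = 0.4955 bits

Information Gain = 0.8524 - 0.4955 = 0.3569 bits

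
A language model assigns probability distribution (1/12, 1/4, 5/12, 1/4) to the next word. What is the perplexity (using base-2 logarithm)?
3.5431

Perplexity is 2^H (or exp(H) for natural log).

First, H = -Σ p log p = 1.8250 bits
Perplexity = 2^1.8250 = 3.5431

Interpretation: The model's uncertainty is equivalent to choosing uniformly among 3.5 options.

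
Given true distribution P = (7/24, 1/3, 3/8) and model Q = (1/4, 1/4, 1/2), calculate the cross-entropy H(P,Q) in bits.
1.6250 bits

Cross-entropy: H(P,Q) = -Σ p(x) log q(x)

Alternatively: H(P,Q) = H(P) + D_KL(P||Q)
H(P) = 1.5774 bits
D_KL(P||Q) = 0.0476 bits

H(P,Q) = 1.5774 + 0.0476 = 1.6250 bits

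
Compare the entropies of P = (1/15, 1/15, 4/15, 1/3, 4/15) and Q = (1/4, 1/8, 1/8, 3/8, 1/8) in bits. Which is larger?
Q

Computing entropies in bits:
H(P) = 2.0662
H(Q) = 2.1556

Distribution Q has higher entropy.

Intuition: The distribution closer to uniform (more spread out) has higher entropy.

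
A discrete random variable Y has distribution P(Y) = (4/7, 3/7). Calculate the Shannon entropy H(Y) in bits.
0.9852 bits

Shannon entropy is H(X) = -Σ p(x) log p(x).

For P = (4/7, 3/7):
H = -4/7 × log_2(4/7) -3/7 × log_2(3/7)
H = 0.9852 bits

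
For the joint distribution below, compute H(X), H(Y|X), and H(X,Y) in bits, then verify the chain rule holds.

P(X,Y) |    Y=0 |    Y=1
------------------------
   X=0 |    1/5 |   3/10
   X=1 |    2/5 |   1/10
H(X,Y) = 1.8464, H(X) = 1.0000, H(Y|X) = 0.8464 (all in bits)

Chain rule: H(X,Y) = H(X) + H(Y|X)

Left side — joint entropy directly:
H(X,Y) = -Σ p(x,y) log p(x,y) = 1.8464 bits

Right side — compute H(Y|X) from the conditional distributions:
P(X) = (1/2, 1/2), so H(X) = 1.0000 bits
H(Y|X) = Σ_x P(X=x) · H(Y|X=x):
  P(Y|X=0) = (2/5, 3/5), H(Y|X=0) = 0.9710, weight P(X=0) = 1/2
  P(Y|X=1) = (4/5, 1/5), H(Y|X=1) = 0.7219, weight P(X=1) = 1/2
H(Y|X) = 0.8464 bits

H(X) + H(Y|X) = 1.0000 + 0.8464 = 1.8464 bits

Both sides equal 1.8464 bits. ✓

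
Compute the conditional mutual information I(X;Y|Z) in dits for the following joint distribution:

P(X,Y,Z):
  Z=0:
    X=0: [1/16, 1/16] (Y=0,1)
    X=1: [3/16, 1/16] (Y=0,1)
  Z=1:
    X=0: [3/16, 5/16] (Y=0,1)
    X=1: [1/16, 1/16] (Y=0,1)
0.0064 dits

Conditional mutual information: I(X;Y|Z) = H(X|Z) + H(Y|Z) - H(X,Y|Z)

H(Z) = 0.2873
H(X,Z) = 0.5268 → H(X|Z) = 0.2395
H(Y,Z) = 0.5737 → H(Y|Z) = 0.2863
H(X,Y,Z) = 0.8068 → H(X,Y|Z) = 0.5195

I(X;Y|Z) = 0.2395 + 0.2863 - 0.5195 = 0.0064 dits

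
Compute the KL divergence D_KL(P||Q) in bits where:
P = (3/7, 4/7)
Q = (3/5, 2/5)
0.0860 bits

KL divergence: D_KL(P||Q) = Σ p(x) log(p(x)/q(x))

Computing term by term:
  x=0: 3/7 × log_2[(3/7)/(3/5)] = 3/7 × -0.4854 = -0.2080
  x=1: 4/7 × log_2[(4/7)/(2/5)] = 4/7 × 0.5146 = 0.2940

D_KL(P||Q) = 0.0860 bits

Note: KL divergence is always non-negative and equals 0 iff P = Q.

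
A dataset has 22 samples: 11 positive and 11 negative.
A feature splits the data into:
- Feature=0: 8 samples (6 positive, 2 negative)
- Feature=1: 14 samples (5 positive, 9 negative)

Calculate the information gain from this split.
0.1066 bits

Information Gain = H(Y) - H(Y|Feature)

Before split:
P(positive) = 11/22 = 0.5000
H(Y) = 1.0000 bits

After split:
Feature=0: H = 0.8113 bits (weight = 8/22)
Feature=1: H = 0.9403 bits (weight = 14/22)
H(Y|Feature) = (8/22)×0.8113 + (14/22)×0.9403 = 0.8934 bits

Information Gain = 1.0000 - 0.8934 = 0.1066 bits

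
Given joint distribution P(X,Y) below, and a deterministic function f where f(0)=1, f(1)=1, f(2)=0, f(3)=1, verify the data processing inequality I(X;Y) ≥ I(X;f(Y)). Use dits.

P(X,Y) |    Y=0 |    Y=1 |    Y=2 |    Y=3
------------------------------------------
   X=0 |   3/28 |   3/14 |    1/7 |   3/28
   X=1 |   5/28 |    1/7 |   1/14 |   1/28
I(X;Y) = 0.0160, I(X;f(Y)) = 0.0022, inequality holds: 0.0160 ≥ 0.0022

Data Processing Inequality: For any Markov chain X → Y → Z, we have I(X;Y) ≥ I(X;Z).

Here Z = f(Y) is a deterministic function of Y, forming X → Y → Z.

Original I(X;Y) = 0.0160 dits

After applying f:
P(X,Z) where Z=f(Y):
- P(X,Z=0) = P(X,Y=2)
- P(X,Z=1) = P(X,Y=0) + P(X,Y=1) + P(X,Y=3)

I(X;Z) = I(X;f(Y)) = 0.0022 dits

Verification: 0.0160 ≥ 0.0022 ✓

Information cannot be created by processing; the function f can only lose information about X.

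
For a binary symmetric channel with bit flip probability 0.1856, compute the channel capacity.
0.3078 bits

For a binary symmetric channel (BSC) with error probability p:
Capacity C = 1 - H(p) bits per symbol

where H(p) = -p log₂(p) - (1-p) log₂(1-p) is the binary entropy function.

H(0.1856) = 0.6922 bits
C = 1 - 0.6922 = 0.3078 bits per symbol

This means we can reliably transmit up to 0.3078 bits of information per channel use.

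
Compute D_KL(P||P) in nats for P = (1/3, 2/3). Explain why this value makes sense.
0.0000 nats

KL divergence satisfies the Gibbs inequality: D_KL(P||Q) ≥ 0 for all distributions P, Q.

D_KL(P||Q) = Σ p(x) log(p(x)/q(x))
Each term is p(x) × log_e(p(x)/p(x)) = p(x) × log_e(1) = 0, so the sum is 0.
D_KL(P||Q) = 0.0000 nats

When P = Q, the KL divergence is exactly 0, as there is no 'divergence' between identical distributions.

This non-negativity is a fundamental property: relative entropy cannot be negative because it measures how different Q is from P.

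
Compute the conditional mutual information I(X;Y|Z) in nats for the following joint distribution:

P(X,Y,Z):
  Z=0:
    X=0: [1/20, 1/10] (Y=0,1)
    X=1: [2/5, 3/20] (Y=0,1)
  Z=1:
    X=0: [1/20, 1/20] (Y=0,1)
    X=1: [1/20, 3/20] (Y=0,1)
0.0477 nats

Conditional mutual information: I(X;Y|Z) = H(X|Z) + H(Y|Z) - H(X,Y|Z)

H(Z) = 0.6109
H(X,Z) = 1.1655 → H(X|Z) = 0.5547
H(Y,Z) = 1.2580 → H(Y|Z) = 0.6472
H(X,Y,Z) = 1.7651 → H(X,Y|Z) = 1.1542

I(X;Y|Z) = 0.5547 + 0.6472 - 1.1542 = 0.0477 nats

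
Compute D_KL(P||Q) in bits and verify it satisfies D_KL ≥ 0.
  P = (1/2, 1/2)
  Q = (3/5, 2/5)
0.0294 bits

KL divergence satisfies the Gibbs inequality: D_KL(P||Q) ≥ 0 for all distributions P, Q.

D_KL(P||Q) = Σ p(x) log(p(x)/q(x))
Term by term:
  x=0: 1/2 × log_2[(1/2)/(3/5)] = -0.1315
  x=1: 1/2 × log_2[(1/2)/(2/5)] = 0.1610
D_KL(P||Q) = 0.0294 bits

D_KL(P||Q) = 0.0294 ≥ 0 ✓

This non-negativity is a fundamental property: relative entropy cannot be negative because it measures how different Q is from P.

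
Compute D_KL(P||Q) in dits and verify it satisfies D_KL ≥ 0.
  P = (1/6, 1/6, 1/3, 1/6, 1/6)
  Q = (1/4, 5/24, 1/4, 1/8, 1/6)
0.0170 dits

KL divergence satisfies the Gibbs inequality: D_KL(P||Q) ≥ 0 for all distributions P, Q.

D_KL(P||Q) = Σ p(x) log(p(x)/q(x))
Term by term:
  x=0: 1/6 × log_10[(1/6)/(1/4)] = -0.0293
  x=1: 1/6 × log_10[(1/6)/(5/24)] = -0.0162
  x=2: 1/3 × log_10[(1/3)/(1/4)] = 0.0416
  x=3: 1/6 × log_10[(1/6)/(1/8)] = 0.0208
  x=4: 1/6 × log_10[(1/6)/(1/6)] = 0.0000
D_KL(P||Q) = 0.0170 dits

D_KL(P||Q) = 0.0170 ≥ 0 ✓

This non-negativity is a fundamental property: relative entropy cannot be negative because it measures how different Q is from P.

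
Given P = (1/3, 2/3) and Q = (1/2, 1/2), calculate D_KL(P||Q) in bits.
0.0817 bits

KL divergence: D_KL(P||Q) = Σ p(x) log(p(x)/q(x))

Computing term by term:
  x=0: 1/3 × log_2[(1/3)/(1/2)] = 1/3 × -0.5850 = -0.1950
  x=1: 2/3 × log_2[(2/3)/(1/2)] = 2/3 × 0.4150 = 0.2767

D_KL(P||Q) = 0.0817 bits

Note: KL divergence is always non-negative and equals 0 iff P = Q.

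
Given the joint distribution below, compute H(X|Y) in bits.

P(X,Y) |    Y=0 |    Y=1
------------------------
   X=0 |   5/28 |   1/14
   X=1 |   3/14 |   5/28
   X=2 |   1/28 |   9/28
1.3486 bits

Using the chain rule: H(X|Y) = H(X,Y) - H(Y)

First, compute H(X,Y) = 2.3338 bits

Marginal P(Y) = (3/7, 4/7)
H(Y) = 0.9852 bits

H(X|Y) = H(X,Y) - H(Y) = 2.3338 - 0.9852 = 1.3486 bits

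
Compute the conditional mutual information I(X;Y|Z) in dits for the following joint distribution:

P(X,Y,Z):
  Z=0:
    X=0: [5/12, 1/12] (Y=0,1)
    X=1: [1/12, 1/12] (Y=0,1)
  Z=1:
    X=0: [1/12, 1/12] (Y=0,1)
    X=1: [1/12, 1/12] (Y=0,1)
0.0148 dits

Conditional mutual information: I(X;Y|Z) = H(X|Z) + H(Y|Z) - H(X,Y|Z)

H(Z) = 0.2764
H(X,Z) = 0.5396 → H(X|Z) = 0.2632
H(Y,Z) = 0.5396 → H(Y|Z) = 0.2632
H(X,Y,Z) = 0.7879 → H(X,Y|Z) = 0.5115

I(X;Y|Z) = 0.2632 + 0.2632 - 0.5115 = 0.0148 dits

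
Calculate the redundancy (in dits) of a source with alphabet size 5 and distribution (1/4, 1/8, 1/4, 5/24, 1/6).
0.0134 dits

Redundancy measures how far a source is from maximum entropy:
R = H_max - H(X)

Maximum entropy for 5 symbols: H_max = log_10(5) = 0.6990 dits
Actual entropy: H(X) = 0.6855 dits
Redundancy: R = 0.6990 - 0.6855 = 0.0134 dits

This redundancy represents potential for compression: the source could be compressed by 0.0134 dits per symbol.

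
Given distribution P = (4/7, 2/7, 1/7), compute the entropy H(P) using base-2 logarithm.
1.3788 bits

Shannon entropy is H(X) = -Σ p(x) log p(x).

For P = (4/7, 2/7, 1/7):
H = -4/7 × log_2(4/7) -2/7 × log_2(2/7) -1/7 × log_2(1/7)
H = 1.3788 bits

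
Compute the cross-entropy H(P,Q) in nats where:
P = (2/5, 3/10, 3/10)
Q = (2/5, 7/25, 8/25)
1.0902 nats

Cross-entropy: H(P,Q) = -Σ p(x) log q(x)

Alternatively: H(P,Q) = H(P) + D_KL(P||Q)
H(P) = 1.0889 nats
D_KL(P||Q) = 0.0013 nats

H(P,Q) = 1.0889 + 0.0013 = 1.0902 nats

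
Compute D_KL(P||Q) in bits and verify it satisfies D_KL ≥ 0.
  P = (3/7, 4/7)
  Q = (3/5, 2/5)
0.0860 bits

KL divergence satisfies the Gibbs inequality: D_KL(P||Q) ≥ 0 for all distributions P, Q.

D_KL(P||Q) = Σ p(x) log(p(x)/q(x))
Term by term:
  x=0: 3/7 × log_2[(3/7)/(3/5)] = -0.2080
  x=1: 4/7 × log_2[(4/7)/(2/5)] = 0.2940
D_KL(P||Q) = 0.0860 bits

D_KL(P||Q) = 0.0860 ≥ 0 ✓

This non-negativity is a fundamental property: relative entropy cannot be negative because it measures how different Q is from P.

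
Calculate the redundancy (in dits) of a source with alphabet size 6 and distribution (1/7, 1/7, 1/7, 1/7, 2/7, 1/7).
0.0191 dits

Redundancy measures how far a source is from maximum entropy:
R = H_max - H(X)

Maximum entropy for 6 symbols: H_max = log_10(6) = 0.7782 dits
Actual entropy: H(X) = 0.7591 dits
Redundancy: R = 0.7782 - 0.7591 = 0.0191 dits

This redundancy represents potential for compression: the source could be compressed by 0.0191 dits per symbol.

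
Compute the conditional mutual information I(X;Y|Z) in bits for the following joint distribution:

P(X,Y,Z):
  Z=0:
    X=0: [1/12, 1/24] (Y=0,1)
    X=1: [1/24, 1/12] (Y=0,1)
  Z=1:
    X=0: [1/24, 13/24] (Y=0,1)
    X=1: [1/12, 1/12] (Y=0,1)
0.1247 bits

Conditional mutual information: I(X;Y|Z) = H(X|Z) + H(Y|Z) - H(X,Y|Z)

H(Z) = 0.8113
H(X,Z) = 1.6344 → H(X|Z) = 0.8232
H(Y,Z) = 1.5488 → H(Y|Z) = 0.7375
H(X,Y,Z) = 2.2472 → H(X,Y|Z) = 1.4359

I(X;Y|Z) = 0.8232 + 0.7375 - 1.4359 = 0.1247 bits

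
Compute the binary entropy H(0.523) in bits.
0.9985 bits

The binary entropy function is:
H(p) = -p log(p) - (1-p) log(1-p)

H(0.523) = -0.523 × log_2(0.523) - 0.477 × log_2(0.477)
H(0.523) = 0.9985 bits

Note: Binary entropy is maximized at p=0.5 (H=1 bit) and minimized at p=0 or p=1 (H=0).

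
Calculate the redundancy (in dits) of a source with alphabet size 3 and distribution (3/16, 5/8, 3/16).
0.0769 dits

Redundancy measures how far a source is from maximum entropy:
R = H_max - H(X)

Maximum entropy for 3 symbols: H_max = log_10(3) = 0.4771 dits
Actual entropy: H(X) = 0.4002 dits
Redundancy: R = 0.4771 - 0.4002 = 0.0769 dits

This redundancy represents potential for compression: the source could be compressed by 0.0769 dits per symbol.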